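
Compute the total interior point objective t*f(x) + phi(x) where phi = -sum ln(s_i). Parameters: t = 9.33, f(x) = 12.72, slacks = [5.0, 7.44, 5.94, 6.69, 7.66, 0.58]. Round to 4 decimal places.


Step 1: Compute log-barrier.
ln values: [1.6094, 2.0069, 1.7817, 1.9006, 2.036, -0.5447]
phi = -(1.6094 + 2.0069 + 1.7817 + 1.9006 + 2.036 - 0.5447) = -8.7899
Step 2: Compute augmented objective.
t*f(x) = 9.33*12.72 = 118.6776
Total = 118.6776 - 8.7899 = 109.8877


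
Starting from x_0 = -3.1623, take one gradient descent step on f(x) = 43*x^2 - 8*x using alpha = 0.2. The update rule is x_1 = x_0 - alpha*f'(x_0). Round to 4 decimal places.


We compute the gradient at x_0 and apply the update.
f'(x) = 86*x - 8
f'(-3.1623) = 86*-3.1623 - 8 = -279.9578
x_1 = -3.1623 - 0.2*-279.9578 = 52.8293


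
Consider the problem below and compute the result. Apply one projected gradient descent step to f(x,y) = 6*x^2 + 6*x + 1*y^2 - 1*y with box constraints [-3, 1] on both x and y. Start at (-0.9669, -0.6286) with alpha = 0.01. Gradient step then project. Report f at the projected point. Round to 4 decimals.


Step 1: Compute gradient at (-0.9669, -0.6286).
grad_x = 2*6*-0.9669 + 6 = -5.6028
grad_y = 2*1*-0.6286 - 1 = -2.2572
Step 2: Gradient step.
x_raw = -0.9669 - 0.01*-5.6028 = -0.9109
y_raw = -0.6286 - 0.01*-2.2572 = -0.606
Step 3: Project onto [-3, 1].
x_proj = clip(-0.9109) = -0.9109
y_proj = clip(-0.606) = -0.606
Step 4: Evaluate f.
f(-0.9109, -0.606) = 0.4862


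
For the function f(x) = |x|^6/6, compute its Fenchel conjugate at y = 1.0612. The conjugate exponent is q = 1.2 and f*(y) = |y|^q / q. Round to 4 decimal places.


The conjugate exponent q satisfies 1/p + 1/q = 1.
p = 6, so q = 6/(6 - 1) = 1.2
|y|^q = 1.0612^1.2 = 1.0739
f*(1.0612) = 1.0739 / 1.2 = 0.8949


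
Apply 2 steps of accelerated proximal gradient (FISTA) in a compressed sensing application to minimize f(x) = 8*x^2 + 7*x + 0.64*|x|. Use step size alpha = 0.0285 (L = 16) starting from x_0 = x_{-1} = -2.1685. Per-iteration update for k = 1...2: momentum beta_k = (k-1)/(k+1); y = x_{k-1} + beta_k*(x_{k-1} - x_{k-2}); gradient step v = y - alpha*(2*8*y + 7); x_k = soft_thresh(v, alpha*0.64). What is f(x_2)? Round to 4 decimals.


FISTA on f(x) = 8*x^2 + 7*x + 0.64*|x|
L = 16, alpha = 0.0285
Iteration 1: beta = 0.0, y = -2.1685 + 0.0*(-2.1685 + 2.1685) = -2.1685
  grad(y) = -27.696, v = y - alpha*grad = -1.3792
  prox(v) = soft_thresh(-1.3792, 0.0182) = -1.3609
Iteration 2: beta = 0.3333, y = -1.3609 + 0.3333*(-1.3609 + 2.1685) = -1.0917
  grad(y) = -10.4677, v = y - alpha*grad = -0.7934
  prox(v) = soft_thresh(-0.7934, 0.0182) = -0.7752
f(x_2) = 8*(-0.7752)^2 + 7*(-0.7752) + 0.64*|-0.7752| = -0.123


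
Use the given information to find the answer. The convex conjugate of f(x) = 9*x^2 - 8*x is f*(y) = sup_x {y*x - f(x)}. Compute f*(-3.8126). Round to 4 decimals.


f*(y) = sup_x {y*x - a*x^2 - b*x} = sup_x {(y-b)*x - a*x^2}
FOC: (y - b) - 2a*x = 0 => x* = (y - b)/(2a)
x* = (-3.8126 + 8)/(2*9) = 0.2326
f*(-3.8126) = (y-b)^2/(4a) = (-3.8126 + 8)^2/(4*9)
= 17.5343/36 = 0.4871


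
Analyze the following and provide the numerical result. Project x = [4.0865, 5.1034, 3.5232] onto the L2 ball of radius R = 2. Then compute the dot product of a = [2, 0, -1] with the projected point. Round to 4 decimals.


Step 1: Compute ||x|| (intermediates to 6 decimals).
||x|| = sqrt(4.0865^2 + 5.1034^2 + 3.5232^2) = 7.426783
Step 2: Project.
Since ||x|| > R, scale = R/||x|| = 2/7.426783 = 0.269296, proj(x) = scale * x
proj(x) = [1.100478, 1.374325, 0.948784]
Step 3: Dot product.
a^T * proj(x) = 2*1.100478 + 0*1.374325 - 1*0.948784 = 1.2522


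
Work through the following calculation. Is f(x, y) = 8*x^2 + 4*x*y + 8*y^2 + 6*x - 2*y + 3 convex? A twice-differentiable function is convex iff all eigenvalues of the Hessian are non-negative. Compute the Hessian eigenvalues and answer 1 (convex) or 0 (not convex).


The Hessian of f(x,y) = 8*x^2 + 4*x*y + 8*y^2 + 6*x - 2*y + 3 is:
H = [[16, 4], [4, 16]]
Trace = 16 + 16 = 32
Determinant = 16*16 - (4)^2 = 240
Discriminant = (32)^2 - 4*240 = 64.0
Eigenvalues: lambda_1 = 12.0, lambda_2 = 20.0
The function is convex.

1


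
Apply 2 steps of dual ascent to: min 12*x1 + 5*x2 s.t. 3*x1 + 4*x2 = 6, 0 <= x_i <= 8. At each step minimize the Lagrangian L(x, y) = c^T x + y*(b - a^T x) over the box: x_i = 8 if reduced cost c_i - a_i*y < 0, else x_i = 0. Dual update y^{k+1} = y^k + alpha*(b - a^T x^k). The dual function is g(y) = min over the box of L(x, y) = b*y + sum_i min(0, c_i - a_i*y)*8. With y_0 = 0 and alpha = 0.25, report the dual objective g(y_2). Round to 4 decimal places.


Dual ascent for LP: min 12*x1 + 5*x2, 3*x1 + 4*x2 = 6, 0 <= x_i <= 8
Step 1: y^k = 0.0, reduced costs: (12.0, 5.0)
  x^k = (0.0, 0.0), subgradient = b - a^T x = 6.0
  y^{k+1} = 0.0 + 0.25*6.0 = 1.5
Step 2: y^k = 1.5, reduced costs: (7.5, -1.0)
  x^k = (0.0, 8.0), subgradient = b - a^T x = -26.0
  y^{k+1} = 1.5 + 0.25*-26.0 = -5.0
Dual objective at y_2 = -5.0: reduced costs (27.0, 25.0), box minimizer x = (0.0, 0.0)
g(y_2) = b*y + (c1 - a1*y)*x1 + (c2 - a2*y)*x2 = 6*(-5.0) + 27.0*0.0 + 25.0*0.0 = -30.0 + 0.0 + 0.0 = -30.0


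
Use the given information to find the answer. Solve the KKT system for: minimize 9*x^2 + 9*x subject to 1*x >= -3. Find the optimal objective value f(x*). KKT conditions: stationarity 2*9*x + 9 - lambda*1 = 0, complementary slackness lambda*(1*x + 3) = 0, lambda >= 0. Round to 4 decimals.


Step 1: Try lambda = 0 (constraint inactive).
Stationarity: 2*9*x + 9 = 0
x* = -9/(2*9) = -0.5
Check constraint: 1*-0.5 = -0.5 >= -3 -- satisfied.
Step 2: Compute optimal value.
f(x*) = 9*(-0.5)^2 + 9*(-0.5) = -2.25


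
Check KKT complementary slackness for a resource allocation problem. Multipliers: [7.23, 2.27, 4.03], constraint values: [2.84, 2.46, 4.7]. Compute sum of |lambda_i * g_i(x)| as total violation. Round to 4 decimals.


KKT complementary slackness check:
lambda_1 * g_1 = 7.23 * 2.84 = 20.5332
lambda_2 * g_2 = 2.27 * 2.46 = 5.5842
lambda_3 * g_3 = 4.03 * 4.7 = 18.941
Total violation = 20.5332 + 5.5842 + 18.941 = 45.0584


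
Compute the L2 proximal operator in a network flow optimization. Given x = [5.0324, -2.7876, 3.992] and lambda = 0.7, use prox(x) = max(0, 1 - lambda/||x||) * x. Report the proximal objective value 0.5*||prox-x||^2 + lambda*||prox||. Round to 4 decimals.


Step 1: Compute ||x||.
||x|| = 7.0023
Step 2: Compute scaling factor.
scale = max(0, 1 - 0.7/7.0023) = 0.9
Step 3: prox(x) = [4.5293, -2.5089, 3.5929]
||prox(x)|| = 6.3023
Step 4: Proximal objective.
0.5*||prox-x||^2 = 0.245
lambda*||prox|| = 4.4116
Total = 4.6566


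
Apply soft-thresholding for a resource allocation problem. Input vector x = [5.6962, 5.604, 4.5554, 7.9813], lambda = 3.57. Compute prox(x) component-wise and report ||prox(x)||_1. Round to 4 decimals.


Soft-thresholding with lambda = 3.57:
prox(5.6962) = sign(5.6962)*max(|5.6962| - 3.57, 0) = 2.1262
prox(5.604) = sign(5.604)*max(|5.604| - 3.57, 0) = 2.034
prox(4.5554) = sign(4.5554)*max(|4.5554| - 3.57, 0) = 0.9854
prox(7.9813) = sign(7.9813)*max(|7.9813| - 3.57, 0) = 4.4113
prox(x) = [2.1262, 2.034, 0.9854, 4.4113]
||prox(x)||_1 = 2.1262 + 2.034 + 0.9854 + 4.4113 = 9.5569


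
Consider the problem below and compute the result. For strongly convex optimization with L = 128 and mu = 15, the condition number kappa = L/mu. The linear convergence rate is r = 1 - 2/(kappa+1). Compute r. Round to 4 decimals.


Step 1: Compute the condition number.
kappa = L/mu = 128/15 = 8.5333
Step 2: Compute the convergence rate.
r = 1 - 2/(kappa + 1) = 1 - 2*mu/(L + mu) = (L - mu)/(L + mu) = 113/143 = 0.7902


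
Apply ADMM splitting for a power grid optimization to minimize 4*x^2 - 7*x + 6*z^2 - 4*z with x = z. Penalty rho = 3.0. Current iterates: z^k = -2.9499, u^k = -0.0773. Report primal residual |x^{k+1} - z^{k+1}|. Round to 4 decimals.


ADMM iteration with rho = 3.0, z^k = -2.9499, u^k = -0.0773
Step 1: x-update.
Minimize 4*x^2 - 7*x + (3.0/2)*(x + 2.9499 - 0.0773)^2
FOC: (2*4 + 3.0)*x = 7 + 3.0*(-2.9499 + 0.0773)
x^{k+1} = -0.1471
Step 2: z-update.
Minimize 6*z^2 - 4*z + (3.0/2)*(-0.1471 - z - 0.0773)^2
FOC: (2*6 + 3.0)*z = 4 + 3.0*(-0.1471 - 0.0773)
z^{k+1} = 0.2218
Step 3: u-update.
u^{k+1} = -0.0773 - 0.1471 - 0.2218 = -0.4462
Step 4: Primal residual = |-0.1471 - 0.2218| = 0.3689


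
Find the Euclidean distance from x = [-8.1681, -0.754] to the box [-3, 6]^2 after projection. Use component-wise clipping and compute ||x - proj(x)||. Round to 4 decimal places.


Project each component onto [-3, 6].
clip(-8.1681) = -3.0, clip(-0.754) = -0.754
Projection = [-3.0, -0.754]
Squared diffs: [26.7093, 0.0]
Distance = sqrt(26.7093) = 5.1681


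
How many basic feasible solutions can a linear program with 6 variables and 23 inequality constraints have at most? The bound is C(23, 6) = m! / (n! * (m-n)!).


Each vertex corresponds to some choice of n active constraints out of m, so the number of vertices is at most C(m, n) = m! / (n!(m-n)!).
m = 23, n = 6
Numerator: 23 * 22 * 21 * 20 * 19 * 18
Denominator: 6! = 720
C(23, 6) = 100947


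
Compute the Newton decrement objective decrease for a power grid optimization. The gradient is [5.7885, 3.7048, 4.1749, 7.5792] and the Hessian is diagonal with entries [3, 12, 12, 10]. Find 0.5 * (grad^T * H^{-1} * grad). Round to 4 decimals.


Step 1: H is diagonal, so H^(-1) * g = [1.9295, 0.3087, 0.3479, 0.7579].
Step 2: g^T H^(-1) g = sum_i g_i^2 / H_ii
  = (5.7885)^2/3 + (3.7048)^2/12 + (4.1749)^2/12 + (7.5792)^2/10
  = 11.1689 + 1.1438 + 1.4525 + 5.7444 = 19.5096
Step 3: Objective decrease = 0.5 * g^T H^(-1) g = 9.7548


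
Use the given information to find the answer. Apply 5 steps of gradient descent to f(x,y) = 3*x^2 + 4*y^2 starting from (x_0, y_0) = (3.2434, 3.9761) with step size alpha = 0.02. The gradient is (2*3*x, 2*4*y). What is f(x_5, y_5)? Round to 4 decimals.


Gradient descent on f(x,y) = 3*x^2 + 4*y^2.
Starting point: (3.2434, 3.9761), alpha = 0.02
Step 1: grad_x = 2*3*3.2434 = 19.4604, grad_y = 2*4*3.9761 = 31.8088
  x_1 = 3.2434 - 0.02*19.4604 = 2.8542
  y_1 = 3.9761 - 0.02*31.8088 = 3.3399
Step 2: grad_x = 2*3*2.8542 = 17.1252, grad_y = 2*4*3.3399 = 26.7194
  x_2 = 2.8542 - 0.02*17.1252 = 2.5117
  y_2 = 3.3399 - 0.02*26.7194 = 2.8055
Step 3: grad_x = 2*3*2.5117 = 15.0701, grad_y = 2*4*2.8055 = 22.4443
  x_3 = 2.5117 - 0.02*15.0701 = 2.2103
  y_3 = 2.8055 - 0.02*22.4443 = 2.3567
Step 4: grad_x = 2*3*2.2103 = 13.2617, grad_y = 2*4*2.3567 = 18.8532
  x_4 = 2.2103 - 0.02*13.2617 = 1.9451
  y_4 = 2.3567 - 0.02*18.8532 = 1.9796
Step 5: grad_x = 2*3*1.9451 = 11.6703, grad_y = 2*4*1.9796 = 15.8367
  x_5 = 1.9451 - 0.02*11.6703 = 1.7116
  y_5 = 1.9796 - 0.02*15.8367 = 1.6629
f(1.7116, 1.6629) = 3*1.7116^2 + 4*1.6629^2 = 19.8495


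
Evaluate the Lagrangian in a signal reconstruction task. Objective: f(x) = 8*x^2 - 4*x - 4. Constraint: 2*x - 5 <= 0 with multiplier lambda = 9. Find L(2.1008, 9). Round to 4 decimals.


Step 1: Evaluate f(x).
f(2.1008) = 8*2.1008^2 - 4*2.1008 - 4 = 22.9037
Step 2: Evaluate g(x).
g(2.1008) = 2*2.1008 - 5 = -0.7984
Step 3: Compute Lagrangian.
L = 22.9037 + 9*-0.7984 = 15.7181


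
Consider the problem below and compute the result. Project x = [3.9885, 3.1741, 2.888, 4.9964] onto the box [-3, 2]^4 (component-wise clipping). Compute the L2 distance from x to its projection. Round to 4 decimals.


Project each component onto [-3, 2].
clip(3.9885) = 2.0, clip(3.1741) = 2.0, clip(2.888) = 2.0, clip(4.9964) = 2.0
Projection = [2.0, 2.0, 2.0, 2.0]
Squared diffs: [3.9541, 1.3785, 0.7885, 8.9784]
Distance = sqrt(15.0995) = 3.8858


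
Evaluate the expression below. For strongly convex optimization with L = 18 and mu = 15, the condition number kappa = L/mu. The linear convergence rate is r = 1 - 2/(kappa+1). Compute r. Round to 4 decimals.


Step 1: Compute the condition number.
kappa = L/mu = 18/15 = 1.2
Step 2: Compute the convergence rate.
r = 1 - 2/(kappa + 1) = 1 - 2*mu/(L + mu) = (L - mu)/(L + mu) = 3/33 = 0.0909


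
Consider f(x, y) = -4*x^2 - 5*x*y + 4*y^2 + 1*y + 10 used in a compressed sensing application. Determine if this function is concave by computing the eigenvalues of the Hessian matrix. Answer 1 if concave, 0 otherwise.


The Hessian of f(x,y) = -4*x^2 - 5*x*y + 4*y^2 + 1*y + 10 is:
H = [[-8, -5], [-5, 8]]
Trace = -8 + 8 = 0
Determinant = -8*8 - (-5)^2 = -89
Discriminant = (0)^2 - 4*-89 = 356.0
Eigenvalues: lambda_1 = -9.434, lambda_2 = 9.434
The function is not concave.

0


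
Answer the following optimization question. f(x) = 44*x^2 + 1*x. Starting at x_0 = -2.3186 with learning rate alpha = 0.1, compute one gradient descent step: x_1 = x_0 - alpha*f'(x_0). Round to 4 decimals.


We compute the gradient at x_0 and apply the update.
f'(x) = 88*x + 1
f'(-2.3186) = 88*-2.3186 + 1 = -203.0368
x_1 = -2.3186 - 0.1*-203.0368 = 17.9851


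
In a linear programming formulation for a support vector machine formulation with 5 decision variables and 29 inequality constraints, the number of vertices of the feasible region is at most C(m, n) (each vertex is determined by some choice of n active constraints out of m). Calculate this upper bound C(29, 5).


Each vertex corresponds to some choice of n active constraints out of m, so the number of vertices is at most C(m, n) = m! / (n!(m-n)!).
m = 29, n = 5
Numerator: 29 * 28 * 27 * 26 * 25
Denominator: 5! = 120
C(29, 5) = 118755


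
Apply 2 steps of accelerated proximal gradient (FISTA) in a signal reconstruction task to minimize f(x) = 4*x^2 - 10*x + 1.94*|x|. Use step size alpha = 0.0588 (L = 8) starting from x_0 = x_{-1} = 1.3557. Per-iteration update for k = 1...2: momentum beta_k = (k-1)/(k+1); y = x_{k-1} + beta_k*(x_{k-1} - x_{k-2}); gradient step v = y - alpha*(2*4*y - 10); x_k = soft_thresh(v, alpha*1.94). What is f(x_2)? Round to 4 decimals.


FISTA on f(x) = 4*x^2 - 10*x + 1.94*|x|
L = 8, alpha = 0.0588
Iteration 1: beta = 0.0, y = 1.3557 + 0.0*(1.3557 - 1.3557) = 1.3557
  grad(y) = 0.8456, v = y - alpha*grad = 1.306
  prox(v) = soft_thresh(1.306, 0.1141) = 1.1919
Iteration 2: beta = 0.3333, y = 1.1919 + 0.3333*(1.1919 - 1.3557) = 1.1373
  grad(y) = -0.9015, v = y - alpha*grad = 1.1903
  prox(v) = soft_thresh(1.1903, 0.1141) = 1.0762
f(x_2) = 4*1.0762^2 - 10*1.0762 + 1.94*|1.0762| = -4.0413


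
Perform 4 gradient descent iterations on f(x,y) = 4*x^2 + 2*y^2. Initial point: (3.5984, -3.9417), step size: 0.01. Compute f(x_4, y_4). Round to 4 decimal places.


Gradient descent on f(x,y) = 4*x^2 + 2*y^2.
Starting point: (3.5984, -3.9417), alpha = 0.01
Step 1: grad_x = 2*4*3.5984 = 28.7872, grad_y = 2*2*-3.9417 = -15.7668
  x_1 = 3.5984 - 0.01*28.7872 = 3.3105
  y_1 = -3.9417 - 0.01*-15.7668 = -3.784
Step 2: grad_x = 2*4*3.3105 = 26.4842, grad_y = 2*2*-3.784 = -15.1361
  x_2 = 3.3105 - 0.01*26.4842 = 3.0457
  y_2 = -3.784 - 0.01*-15.1361 = -3.6327
Step 3: grad_x = 2*4*3.0457 = 24.3655, grad_y = 2*2*-3.6327 = -14.5307
  x_3 = 3.0457 - 0.01*24.3655 = 2.802
  y_3 = -3.6327 - 0.01*-14.5307 = -3.4874
Step 4: grad_x = 2*4*2.802 = 22.4162, grad_y = 2*2*-3.4874 = -13.9495
  x_4 = 2.802 - 0.01*22.4162 = 2.5779
  y_4 = -3.4874 - 0.01*-13.9495 = -3.3479
f(2.5779, -3.3479) = 4*2.5779^2 + 2*(-3.3479)^2 = 48.9981


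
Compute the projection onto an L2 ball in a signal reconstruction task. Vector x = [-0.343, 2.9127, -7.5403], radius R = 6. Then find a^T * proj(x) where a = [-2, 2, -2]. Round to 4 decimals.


Step 1: Compute ||x|| (intermediates to 6 decimals).
||x|| = sqrt((-0.343)^2 + 2.9127^2 + (-7.5403)^2) = 8.090587
Step 2: Project.
Since ||x|| > R, scale = R/||x|| = 6/8.090587 = 0.741603, proj(x) = scale * x
proj(x) = [-0.25437, 2.160067, -5.591909]
Step 3: Dot product.
a^T * proj(x) = -2*(-0.25437) + 2*2.160067 - 2*(-5.591909) = 16.0127


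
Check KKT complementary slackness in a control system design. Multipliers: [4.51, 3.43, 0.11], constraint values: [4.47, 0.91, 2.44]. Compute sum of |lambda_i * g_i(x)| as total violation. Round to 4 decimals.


KKT complementary slackness check:
lambda_1 * g_1 = 4.51 * 4.47 = 20.1597
lambda_2 * g_2 = 3.43 * 0.91 = 3.1213
lambda_3 * g_3 = 0.11 * 2.44 = 0.2684
Total violation = 20.1597 + 3.1213 + 0.2684 = 23.5494


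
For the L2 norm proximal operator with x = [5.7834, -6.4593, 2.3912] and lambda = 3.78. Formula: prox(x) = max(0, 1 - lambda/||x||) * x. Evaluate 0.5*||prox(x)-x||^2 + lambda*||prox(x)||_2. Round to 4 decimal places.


Step 1: Compute ||x||.
||x|| = 8.9938
Step 2: Compute scaling factor.
scale = max(0, 1 - 3.78/8.9938) = 0.5797
Step 3: prox(x) = [3.3527, -3.7445, 1.3862]
||prox(x)|| = 5.2138
Step 4: Proximal objective.
0.5*||prox-x||^2 = 7.1442
lambda*||prox|| = 19.7082
Total = 26.8523


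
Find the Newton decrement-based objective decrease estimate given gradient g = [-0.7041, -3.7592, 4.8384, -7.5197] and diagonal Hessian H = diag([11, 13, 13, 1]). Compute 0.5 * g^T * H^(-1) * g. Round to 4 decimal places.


Step 1: H is diagonal, so H^(-1) * g = [-0.064, -0.2892, 0.3722, -7.5197].
Step 2: g^T H^(-1) g = sum_i g_i^2 / H_ii
  = (-0.7041)^2/11 + (-3.7592)^2/13 + (4.8384)^2/13 + (-7.5197)^2/1
  = 0.0451 + 1.087 + 1.8008 + 56.5459 = 59.4788
Step 3: Objective decrease = 0.5 * g^T H^(-1) g = 29.7394


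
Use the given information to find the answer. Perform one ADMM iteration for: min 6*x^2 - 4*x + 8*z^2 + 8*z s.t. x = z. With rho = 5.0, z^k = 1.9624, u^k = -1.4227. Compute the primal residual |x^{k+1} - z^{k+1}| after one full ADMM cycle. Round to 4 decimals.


ADMM iteration with rho = 5.0, z^k = 1.9624, u^k = -1.4227
Step 1: x-update.
Minimize 6*x^2 - 4*x + (5.0/2)*(x - 1.9624 - 1.4227)^2
FOC: (2*6 + 5.0)*x = 4 + 5.0*(1.9624 + 1.4227)
x^{k+1} = 1.2309
Step 2: z-update.
Minimize 8*z^2 + 8*z + (5.0/2)*(1.2309 - z - 1.4227)^2
FOC: (2*8 + 5.0)*z = -8 + 5.0*(1.2309 - 1.4227)
z^{k+1} = -0.4266
Step 3: u-update.
u^{k+1} = -1.4227 + 1.2309 + 0.4266 = 0.2348
Step 4: Primal residual = |1.2309 + 0.4266| = 1.6575


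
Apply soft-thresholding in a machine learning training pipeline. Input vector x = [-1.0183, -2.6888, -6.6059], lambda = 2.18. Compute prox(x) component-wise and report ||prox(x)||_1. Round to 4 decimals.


Soft-thresholding with lambda = 2.18:
prox(-1.0183) = sign(-1.0183)*max(|-1.0183| - 2.18, 0) = 0.0
prox(-2.6888) = sign(-2.6888)*max(|-2.6888| - 2.18, 0) = -0.5088
prox(-6.6059) = sign(-6.6059)*max(|-6.6059| - 2.18, 0) = -4.4259
prox(x) = [0.0, -0.5088, -4.4259]
||prox(x)||_1 = 0.0 + 0.5088 + 4.4259 = 4.9347


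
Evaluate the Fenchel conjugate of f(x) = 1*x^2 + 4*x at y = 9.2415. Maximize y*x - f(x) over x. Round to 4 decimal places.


f*(y) = sup_x {y*x - a*x^2 - b*x} = sup_x {(y-b)*x - a*x^2}
FOC: (y - b) - 2a*x = 0 => x* = (y - b)/(2a)
x* = (9.2415 - 4)/(2*1) = 2.6208
f*(9.2415) = (y-b)^2/(4a) = (9.2415 - 4)^2/(4*1)
= 27.4733/4 = 6.8683


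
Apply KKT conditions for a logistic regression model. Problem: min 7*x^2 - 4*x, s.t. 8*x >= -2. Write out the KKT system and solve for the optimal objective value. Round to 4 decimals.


Step 1: Try lambda = 0 (constraint inactive).
Stationarity: 2*7*x - 4 = 0
x* = 4/(2*7) = 2/7 = 0.2857 (rounded; the exact value 2/7 is used below)
Check constraint: 8*0.2857 = 2.2856 >= -2 -- satisfied.
Step 2: Compute optimal value.
f(x*) = 7*(2/7)^2 - 4*(2/7) = -0.5714


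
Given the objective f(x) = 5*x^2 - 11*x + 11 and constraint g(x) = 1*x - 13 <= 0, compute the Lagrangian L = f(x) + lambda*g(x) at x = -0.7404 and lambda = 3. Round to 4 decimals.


Step 1: Evaluate f(x).
f(-0.7404) = 5*(-0.7404)^2 - 11*(-0.7404) + 11 = 21.8854
Step 2: Evaluate g(x).
g(-0.7404) = 1*-0.7404 - 13 = -13.7404
Step 3: Compute Lagrangian.
L = 21.8854 + 3*-13.7404 = -19.3358


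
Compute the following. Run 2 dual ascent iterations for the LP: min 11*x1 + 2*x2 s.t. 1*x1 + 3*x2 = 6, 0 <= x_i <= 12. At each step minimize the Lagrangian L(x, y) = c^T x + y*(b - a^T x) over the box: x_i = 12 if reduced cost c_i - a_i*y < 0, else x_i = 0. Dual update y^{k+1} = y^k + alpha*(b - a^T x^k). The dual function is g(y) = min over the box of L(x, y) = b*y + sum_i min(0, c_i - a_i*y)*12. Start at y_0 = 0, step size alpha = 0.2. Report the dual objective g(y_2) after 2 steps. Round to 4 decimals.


Dual ascent for LP: min 11*x1 + 2*x2, 1*x1 + 3*x2 = 6, 0 <= x_i <= 12
Step 1: y^k = 0.0, reduced costs: (11.0, 2.0)
  x^k = (0.0, 0.0), subgradient = b - a^T x = 6.0
  y^{k+1} = 0.0 + 0.2*6.0 = 1.2
Step 2: y^k = 1.2, reduced costs: (9.8, -1.6)
  x^k = (0.0, 12.0), subgradient = b - a^T x = -30.0
  y^{k+1} = 1.2 + 0.2*-30.0 = -4.8
Dual objective at y_2 = -4.8: reduced costs (15.8, 16.4), box minimizer x = (0.0, 0.0)
g(y_2) = b*y + (c1 - a1*y)*x1 + (c2 - a2*y)*x2 = 6*(-4.8) + 15.8*0.0 + 16.4*0.0 = -28.8 + 0.0 + 0.0 = -28.8


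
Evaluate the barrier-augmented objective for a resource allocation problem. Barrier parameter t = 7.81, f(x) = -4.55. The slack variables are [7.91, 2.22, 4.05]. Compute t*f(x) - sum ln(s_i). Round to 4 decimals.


Step 1: Compute log-barrier.
ln values: [2.0681, 0.7975, 1.3987]
phi = -(2.0681 + 0.7975 + 1.3987) = -4.2644
Step 2: Compute augmented objective.
t*f(x) = 7.81*-4.55 = -35.5355
Total = -35.5355 - 4.2644 = -39.7999


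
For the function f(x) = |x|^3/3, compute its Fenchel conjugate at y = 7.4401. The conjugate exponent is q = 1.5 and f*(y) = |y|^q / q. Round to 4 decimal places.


The conjugate exponent q satisfies 1/p + 1/q = 1.
p = 3, so q = 3/(3 - 1) = 1.5
|y|^q = 7.4401^1.5 = 20.294
f*(7.4401) = 20.294 / 1.5 = 13.5293


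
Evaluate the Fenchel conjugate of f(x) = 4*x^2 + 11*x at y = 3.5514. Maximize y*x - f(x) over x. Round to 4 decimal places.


f*(y) = sup_x {y*x - a*x^2 - b*x} = sup_x {(y-b)*x - a*x^2}
FOC: (y - b) - 2a*x = 0 => x* = (y - b)/(2a)
x* = (3.5514 - 11)/(2*4) = -0.9311
f*(3.5514) = (y-b)^2/(4a) = (3.5514 - 11)^2/(4*4)
= 55.4816/16 = 3.4676


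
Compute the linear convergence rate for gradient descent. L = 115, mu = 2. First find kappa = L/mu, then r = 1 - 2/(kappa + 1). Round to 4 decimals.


Step 1: Compute the condition number.
kappa = L/mu = 115/2 = 57.5
Step 2: Compute the convergence rate.
r = 1 - 2/(kappa + 1) = 1 - 2*mu/(L + mu) = (L - mu)/(L + mu) = 113/117 = 0.9658


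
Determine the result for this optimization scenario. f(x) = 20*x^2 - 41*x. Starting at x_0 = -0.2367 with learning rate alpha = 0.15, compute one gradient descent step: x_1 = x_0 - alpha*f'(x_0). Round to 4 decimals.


We compute the gradient at x_0 and apply the update.
f'(x) = 40*x - 41
f'(-0.2367) = 40*-0.2367 - 41 = -50.468
x_1 = -0.2367 - 0.15*-50.468 = 7.3335


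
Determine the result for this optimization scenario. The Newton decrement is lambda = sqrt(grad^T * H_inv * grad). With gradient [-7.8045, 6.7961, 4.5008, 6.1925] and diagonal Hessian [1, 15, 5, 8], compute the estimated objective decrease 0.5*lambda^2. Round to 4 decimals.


Step 1: H is diagonal, so H^(-1) * g = [-7.8045, 0.4531, 0.9002, 0.7741].
Step 2: g^T H^(-1) g = sum_i g_i^2 / H_ii
  = (-7.8045)^2/1 + (6.7961)^2/15 + (4.5008)^2/5 + (6.1925)^2/8
  = 60.9102 + 3.0791 + 4.0514 + 4.7934 = 72.8342
Step 3: Objective decrease = 0.5 * g^T H^(-1) g = 36.4171


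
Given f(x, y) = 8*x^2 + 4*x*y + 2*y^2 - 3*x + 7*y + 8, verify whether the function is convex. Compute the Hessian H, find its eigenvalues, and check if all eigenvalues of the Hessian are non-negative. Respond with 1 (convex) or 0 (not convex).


The Hessian of f(x,y) = 8*x^2 + 4*x*y + 2*y^2 - 3*x + 7*y + 8 is:
H = [[16, 4], [4, 4]]
Trace = 16 + 4 = 20
Determinant = 16*4 - (4)^2 = 48
Discriminant = (20)^2 - 4*48 = 208.0
Eigenvalues: lambda_1 = 2.7889, lambda_2 = 17.2111
The function is convex.

1


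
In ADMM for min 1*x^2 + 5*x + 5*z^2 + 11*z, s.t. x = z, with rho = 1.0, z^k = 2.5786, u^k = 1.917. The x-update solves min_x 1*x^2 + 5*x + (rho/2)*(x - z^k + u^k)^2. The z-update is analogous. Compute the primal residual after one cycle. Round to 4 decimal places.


ADMM iteration with rho = 1.0, z^k = 2.5786, u^k = 1.917
Step 1: x-update.
Minimize 1*x^2 + 5*x + (1.0/2)*(x - 2.5786 + 1.917)^2
FOC: (2*1 + 1.0)*x = -5 + 1.0*(2.5786 - 1.917)
x^{k+1} = -1.4461
Step 2: z-update.
Minimize 5*z^2 + 11*z + (1.0/2)*(-1.4461 - z + 1.917)^2
FOC: (2*5 + 1.0)*z = -11 + 1.0*(-1.4461 + 1.917)
z^{k+1} = -0.9572
Step 3: u-update.
u^{k+1} = 1.917 - 1.4461 + 0.9572 = 1.4281
Step 4: Primal residual = |-1.4461 + 0.9572| = 0.4889


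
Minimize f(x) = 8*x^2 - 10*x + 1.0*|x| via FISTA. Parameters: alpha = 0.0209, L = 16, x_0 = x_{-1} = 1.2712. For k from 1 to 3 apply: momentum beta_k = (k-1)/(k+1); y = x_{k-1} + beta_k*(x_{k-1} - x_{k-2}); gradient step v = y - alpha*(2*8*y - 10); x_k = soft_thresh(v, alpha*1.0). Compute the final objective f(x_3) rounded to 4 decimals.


FISTA on f(x) = 8*x^2 - 10*x + 1.0*|x|
L = 16, alpha = 0.0209
Iteration 1: beta = 0.0, y = 1.2712 + 0.0*(1.2712 - 1.2712) = 1.2712
  grad(y) = 10.3392, v = y - alpha*grad = 1.0551
  prox(v) = soft_thresh(1.0551, 0.0209) = 1.0342
Iteration 2: beta = 0.3333, y = 1.0342 + 0.3333*(1.0342 - 1.2712) = 0.9552
  grad(y) = 5.2834, v = y - alpha*grad = 0.8448
  prox(v) = soft_thresh(0.8448, 0.0209) = 0.8239
Iteration 3: beta = 0.5, y = 0.8239 + 0.5*(0.8239 - 1.0342) = 0.7187
  grad(y) = 1.4997, v = y - alpha*grad = 0.6874
  prox(v) = soft_thresh(0.6874, 0.0209) = 0.6665
f(x_3) = 8*0.6665^2 - 10*0.6665 + 1.0*|0.6665| = -2.4447


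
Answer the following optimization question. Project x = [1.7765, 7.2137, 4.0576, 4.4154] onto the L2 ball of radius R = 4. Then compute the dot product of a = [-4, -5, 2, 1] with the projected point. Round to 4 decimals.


Step 1: Compute ||x|| (intermediates to 6 decimals).
||x|| = sqrt(1.7765^2 + 7.2137^2 + 4.0576^2 + 4.4154^2) = 9.547423
Step 2: Project.
Since ||x|| > R, scale = R/||x|| = 4/9.547423 = 0.418961, proj(x) = scale * x
proj(x) = [0.744284, 3.022259, 1.699976, 1.84988]
Step 3: Dot product.
a^T * proj(x) = -4*0.744284 - 5*3.022259 + 2*1.699976 + 1*1.84988 = -12.8386


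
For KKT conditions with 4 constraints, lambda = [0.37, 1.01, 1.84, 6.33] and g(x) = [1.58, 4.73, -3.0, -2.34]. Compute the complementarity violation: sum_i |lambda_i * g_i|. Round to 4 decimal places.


KKT complementary slackness check:
lambda_1 * g_1 = 0.37 * 1.58 = 0.5846
lambda_2 * g_2 = 1.01 * 4.73 = 4.7773
lambda_3 * g_3 = 1.84 * -3.0 = -5.52
lambda_4 * g_4 = 6.33 * -2.34 = -14.8122
Total violation = 0.5846 + 4.7773 + 5.52 + 14.8122 = 25.6941


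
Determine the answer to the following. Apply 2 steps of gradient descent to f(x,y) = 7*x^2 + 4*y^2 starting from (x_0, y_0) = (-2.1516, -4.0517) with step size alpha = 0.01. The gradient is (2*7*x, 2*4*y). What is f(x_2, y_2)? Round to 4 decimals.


Gradient descent on f(x,y) = 7*x^2 + 4*y^2.
Starting point: (-2.1516, -4.0517), alpha = 0.01
Step 1: grad_x = 2*7*-2.1516 = -30.1224, grad_y = 2*4*-4.0517 = -32.4136
  x_1 = -2.1516 - 0.01*-30.1224 = -1.8504
  y_1 = -4.0517 - 0.01*-32.4136 = -3.7276
Step 2: grad_x = 2*7*-1.8504 = -25.9053, grad_y = 2*4*-3.7276 = -29.8205
  x_2 = -1.8504 - 0.01*-25.9053 = -1.5913
  y_2 = -3.7276 - 0.01*-29.8205 = -3.4294
f(-1.5913, -3.4294) = 7*(-1.5913)^2 + 4*(-3.4294)^2 = 64.7682


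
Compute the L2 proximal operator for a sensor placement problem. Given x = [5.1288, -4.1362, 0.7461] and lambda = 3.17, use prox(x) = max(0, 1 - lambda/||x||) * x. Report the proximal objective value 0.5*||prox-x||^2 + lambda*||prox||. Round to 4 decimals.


Step 1: Compute ||x||.
||x|| = 6.6309
Step 2: Compute scaling factor.
scale = max(0, 1 - 3.17/6.6309) = 0.5219
Step 3: prox(x) = [2.6769, -2.1588, 0.3894]
||prox(x)|| = 3.4609
Step 4: Proximal objective.
0.5*||prox-x||^2 = 5.0245
lambda*||prox|| = 10.9711
Total = 15.9956


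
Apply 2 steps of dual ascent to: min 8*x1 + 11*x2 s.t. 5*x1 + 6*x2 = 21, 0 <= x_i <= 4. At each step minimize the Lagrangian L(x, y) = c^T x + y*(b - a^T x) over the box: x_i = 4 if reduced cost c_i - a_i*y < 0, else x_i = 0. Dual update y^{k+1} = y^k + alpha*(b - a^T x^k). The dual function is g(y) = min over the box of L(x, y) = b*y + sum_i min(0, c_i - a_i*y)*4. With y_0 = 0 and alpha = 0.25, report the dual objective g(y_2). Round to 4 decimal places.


Dual ascent for LP: min 8*x1 + 11*x2, 5*x1 + 6*x2 = 21, 0 <= x_i <= 4
Step 1: y^k = 0.0, reduced costs: (8.0, 11.0)
  x^k = (0.0, 0.0), subgradient = b - a^T x = 21.0
  y^{k+1} = 0.0 + 0.25*21.0 = 5.25
Step 2: y^k = 5.25, reduced costs: (-18.25, -20.5)
  x^k = (4.0, 4.0), subgradient = b - a^T x = -23.0
  y^{k+1} = 5.25 + 0.25*-23.0 = -0.5
Dual objective at y_2 = -0.5: reduced costs (10.5, 14.0), box minimizer x = (0.0, 0.0)
g(y_2) = b*y + (c1 - a1*y)*x1 + (c2 - a2*y)*x2 = 21*(-0.5) + 10.5*0.0 + 14.0*0.0 = -10.5 + 0.0 + 0.0 = -10.5


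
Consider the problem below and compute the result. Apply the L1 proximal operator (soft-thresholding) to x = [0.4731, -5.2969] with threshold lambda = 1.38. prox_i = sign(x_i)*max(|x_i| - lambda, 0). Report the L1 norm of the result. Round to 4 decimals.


Soft-thresholding with lambda = 1.38:
prox(0.4731) = sign(0.4731)*max(|0.4731| - 1.38, 0) = 0.0
prox(-5.2969) = sign(-5.2969)*max(|-5.2969| - 1.38, 0) = -3.9169
prox(x) = [0.0, -3.9169]
||prox(x)||_1 = 0.0 + 3.9169 = 3.9169


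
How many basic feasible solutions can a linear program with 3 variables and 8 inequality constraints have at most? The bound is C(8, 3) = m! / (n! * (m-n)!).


Each vertex corresponds to some choice of n active constraints out of m, so the number of vertices is at most C(m, n) = m! / (n!(m-n)!).
m = 8, n = 3
Numerator: 8 * 7 * 6
Denominator: 3! = 6
C(8, 3) = 56


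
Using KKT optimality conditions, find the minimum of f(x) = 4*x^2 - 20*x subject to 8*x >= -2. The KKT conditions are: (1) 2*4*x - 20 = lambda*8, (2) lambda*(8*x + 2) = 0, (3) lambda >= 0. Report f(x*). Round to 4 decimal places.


Step 1: Try lambda = 0 (constraint inactive).
Stationarity: 2*4*x - 20 = 0
x* = 20/(2*4) = 2.5
Check constraint: 8*2.5 = 20.0 >= -2 -- satisfied.
Step 2: Compute optimal value.
f(x*) = 4*2.5^2 - 20*2.5 = -25.0


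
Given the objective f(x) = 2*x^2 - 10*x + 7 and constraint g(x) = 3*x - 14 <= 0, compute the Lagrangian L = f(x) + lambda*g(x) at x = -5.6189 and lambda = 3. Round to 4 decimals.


Step 1: Evaluate f(x).
f(-5.6189) = 2*(-5.6189)^2 - 10*(-5.6189) + 7 = 126.3331
Step 2: Evaluate g(x).
g(-5.6189) = 3*-5.6189 - 14 = -30.8567
Step 3: Compute Lagrangian.
L = 126.3331 + 3*-30.8567 = 33.763


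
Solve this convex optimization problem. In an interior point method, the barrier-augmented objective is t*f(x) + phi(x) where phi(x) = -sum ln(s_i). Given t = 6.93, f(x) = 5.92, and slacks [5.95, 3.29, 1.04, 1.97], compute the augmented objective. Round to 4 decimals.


Step 1: Compute log-barrier.
ln values: [1.7834, 1.1909, 0.0392, 0.678]
phi = -(1.7834 + 1.1909 + 0.0392 + 0.678) = -3.6915
Step 2: Compute augmented objective.
t*f(x) = 6.93*5.92 = 41.0256
Total = 41.0256 - 3.6915 = 37.3341


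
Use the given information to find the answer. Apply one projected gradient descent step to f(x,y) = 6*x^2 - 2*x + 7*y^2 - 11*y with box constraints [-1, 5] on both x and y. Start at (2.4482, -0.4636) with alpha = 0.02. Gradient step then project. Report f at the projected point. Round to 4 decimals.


Step 1: Compute gradient at (2.4482, -0.4636).
grad_x = 2*6*2.4482 - 2 = 27.3784
grad_y = 2*7*-0.4636 - 11 = -17.4904
Step 2: Gradient step.
x_raw = 2.4482 - 0.02*27.3784 = 1.9006
y_raw = -0.4636 - 0.02*-17.4904 = -0.1138
Step 3: Project onto [-1, 5].
x_proj = clip(1.9006) = 1.9006
y_proj = clip(-0.1138) = -0.1138
Step 4: Evaluate f.
f(1.9006, -0.1138) = 19.2155


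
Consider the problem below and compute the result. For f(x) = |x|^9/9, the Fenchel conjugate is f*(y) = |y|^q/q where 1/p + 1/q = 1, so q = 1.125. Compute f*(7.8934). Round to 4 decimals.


The conjugate exponent q satisfies 1/p + 1/q = 1.
p = 9, so q = 9/(9 - 1) = 1.125
|y|^q = 7.8934^1.125 = 10.2193
f*(7.8934) = 10.2193 / 1.125 = 9.0838


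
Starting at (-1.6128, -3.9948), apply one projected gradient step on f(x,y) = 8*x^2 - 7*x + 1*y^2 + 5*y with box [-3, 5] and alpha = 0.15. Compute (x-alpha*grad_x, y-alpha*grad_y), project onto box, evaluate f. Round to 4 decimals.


Step 1: Compute gradient at (-1.6128, -3.9948).
grad_x = 2*8*-1.6128 - 7 = -32.8048
grad_y = 2*1*-3.9948 + 5 = -2.9896
Step 2: Gradient step.
x_raw = -1.6128 - 0.15*-32.8048 = 3.3079
y_raw = -3.9948 - 0.15*-2.9896 = -3.5464
Step 3: Project onto [-3, 5].
x_proj = clip(3.3079) = 3.3079
y_proj = clip(-3.5464) = -3.0
Step 4: Evaluate f.
f(3.3079, -3.0) = 58.3832


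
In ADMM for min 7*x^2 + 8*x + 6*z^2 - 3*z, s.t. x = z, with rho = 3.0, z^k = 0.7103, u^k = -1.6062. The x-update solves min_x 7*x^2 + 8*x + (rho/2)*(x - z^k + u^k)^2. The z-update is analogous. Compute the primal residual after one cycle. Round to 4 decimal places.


ADMM iteration with rho = 3.0, z^k = 0.7103, u^k = -1.6062
Step 1: x-update.
Minimize 7*x^2 + 8*x + (3.0/2)*(x - 0.7103 - 1.6062)^2
FOC: (2*7 + 3.0)*x = -8 + 3.0*(0.7103 + 1.6062)
x^{k+1} = -0.0618
Step 2: z-update.
Minimize 6*z^2 - 3*z + (3.0/2)*(-0.0618 - z - 1.6062)^2
FOC: (2*6 + 3.0)*z = 3 + 3.0*(-0.0618 - 1.6062)
z^{k+1} = -0.1336
Step 3: u-update.
u^{k+1} = -1.6062 - 0.0618 + 0.1336 = -1.5344
Step 4: Primal residual = |-0.0618 + 0.1336| = 0.0718


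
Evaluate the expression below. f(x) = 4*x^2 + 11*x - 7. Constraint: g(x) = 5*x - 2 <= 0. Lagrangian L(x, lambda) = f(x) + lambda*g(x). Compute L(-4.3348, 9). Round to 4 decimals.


Step 1: Evaluate f(x).
f(-4.3348) = 4*(-4.3348)^2 + 11*(-4.3348) - 7 = 20.4792
Step 2: Evaluate g(x).
g(-4.3348) = 5*-4.3348 - 2 = -23.674
Step 3: Compute Lagrangian.
L = 20.4792 + 9*-23.674 = -192.5868


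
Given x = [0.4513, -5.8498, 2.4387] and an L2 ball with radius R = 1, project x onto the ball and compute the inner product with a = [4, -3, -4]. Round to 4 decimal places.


Step 1: Compute ||x|| (intermediates to 6 decimals).
||x|| = sqrt(0.4513^2 + (-5.8498)^2 + 2.4387^2) = 6.353825
Step 2: Project.
Since ||x|| > R, scale = R/||x|| = 1/6.353825 = 0.157386, proj(x) = scale * x
proj(x) = [0.071028, -0.920677, 0.383817]
Step 3: Dot product.
a^T * proj(x) = 4*0.071028 - 3*(-0.920677) - 4*0.383817 = 1.5109


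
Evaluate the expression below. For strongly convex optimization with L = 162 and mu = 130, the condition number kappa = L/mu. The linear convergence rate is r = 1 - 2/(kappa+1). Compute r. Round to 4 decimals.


Step 1: Compute the condition number.
kappa = L/mu = 162/130 = 1.2462
Step 2: Compute the convergence rate.
r = 1 - 2/(kappa + 1) = 1 - 2*mu/(L + mu) = (L - mu)/(L + mu) = 32/292 = 0.1096


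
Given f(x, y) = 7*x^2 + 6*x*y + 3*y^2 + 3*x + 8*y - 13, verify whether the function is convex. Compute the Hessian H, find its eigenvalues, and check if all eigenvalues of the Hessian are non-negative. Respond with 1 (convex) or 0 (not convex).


The Hessian of f(x,y) = 7*x^2 + 6*x*y + 3*y^2 + 3*x + 8*y - 13 is:
H = [[14, 6], [6, 6]]
Trace = 14 + 6 = 20
Determinant = 14*6 - (6)^2 = 48
Discriminant = (20)^2 - 4*48 = 208.0
Eigenvalues: lambda_1 = 2.7889, lambda_2 = 17.2111
The function is convex.

1


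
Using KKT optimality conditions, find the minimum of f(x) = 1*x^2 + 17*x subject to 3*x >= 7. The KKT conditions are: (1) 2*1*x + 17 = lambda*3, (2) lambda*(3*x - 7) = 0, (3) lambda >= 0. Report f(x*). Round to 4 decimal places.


Step 1: Try lambda = 0 (constraint inactive).
x_unc = -17/(2*1) = -8.5
Check: 3*-8.5 = -25.5 < 7 -- violated!
Step 2: Constraint must be active: 3*x = 7
x* = 7/3 = 2.3333 (rounded; the exact value 7/3 is used below)
lambda = (2*1*(7/3) + 17)/3 = 7.2222
Step 3: Compute optimal value.
f(x*) = 1*(7/3)^2 + 17*(7/3) = 45.1111


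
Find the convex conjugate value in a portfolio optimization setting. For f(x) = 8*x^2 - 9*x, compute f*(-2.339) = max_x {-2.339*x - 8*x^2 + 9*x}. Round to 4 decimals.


f*(y) = sup_x {y*x - a*x^2 - b*x} = sup_x {(y-b)*x - a*x^2}
FOC: (y - b) - 2a*x = 0 => x* = (y - b)/(2a)
x* = (-2.339 + 9)/(2*8) = 0.4163
f*(-2.339) = (y-b)^2/(4a) = (-2.339 + 9)^2/(4*8)
= 44.3689/32 = 1.3865


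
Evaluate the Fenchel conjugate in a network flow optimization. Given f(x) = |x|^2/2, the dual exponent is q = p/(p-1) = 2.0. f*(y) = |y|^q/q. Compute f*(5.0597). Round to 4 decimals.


The conjugate exponent q satisfies 1/p + 1/q = 1.
p = 2, so q = 2/(2 - 1) = 2.0
|y|^q = 5.0597^2.0 = 25.6006
f*(5.0597) = 25.6006 / 2.0 = 12.8003


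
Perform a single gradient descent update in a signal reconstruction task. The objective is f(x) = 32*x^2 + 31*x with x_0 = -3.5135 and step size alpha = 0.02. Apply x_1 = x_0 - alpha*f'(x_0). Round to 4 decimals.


We compute the gradient at x_0 and apply the update.
f'(x) = 64*x + 31
f'(-3.5135) = 64*-3.5135 + 31 = -193.864
x_1 = -3.5135 - 0.02*-193.864 = 0.3638


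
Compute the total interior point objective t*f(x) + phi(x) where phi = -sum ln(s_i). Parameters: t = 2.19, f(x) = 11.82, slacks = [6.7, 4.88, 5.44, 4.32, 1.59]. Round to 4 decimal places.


Step 1: Compute log-barrier.
ln values: [1.9021, 1.5851, 1.6938, 1.4633, 0.4637]
phi = -(1.9021 + 1.5851 + 1.6938 + 1.4633 + 0.4637) = -7.108
Step 2: Compute augmented objective.
t*f(x) = 2.19*11.82 = 25.8858
Total = 25.8858 - 7.108 = 18.7778


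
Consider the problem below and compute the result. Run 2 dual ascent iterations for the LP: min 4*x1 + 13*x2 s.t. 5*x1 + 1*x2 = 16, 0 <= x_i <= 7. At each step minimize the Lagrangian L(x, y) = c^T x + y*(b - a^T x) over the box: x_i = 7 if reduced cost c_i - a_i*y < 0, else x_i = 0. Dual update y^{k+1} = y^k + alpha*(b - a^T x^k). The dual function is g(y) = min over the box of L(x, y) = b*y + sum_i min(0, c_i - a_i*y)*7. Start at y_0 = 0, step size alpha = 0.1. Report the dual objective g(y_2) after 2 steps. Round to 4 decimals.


Dual ascent for LP: min 4*x1 + 13*x2, 5*x1 + 1*x2 = 16, 0 <= x_i <= 7
Step 1: y^k = 0.0, reduced costs: (4.0, 13.0)
  x^k = (0.0, 0.0), subgradient = b - a^T x = 16.0
  y^{k+1} = 0.0 + 0.1*16.0 = 1.6
Step 2: y^k = 1.6, reduced costs: (-4.0, 11.4)
  x^k = (7.0, 0.0), subgradient = b - a^T x = -19.0
  y^{k+1} = 1.6 + 0.1*-19.0 = -0.3
Dual objective at y_2 = -0.3: reduced costs (5.5, 13.3), box minimizer x = (0.0, 0.0)
g(y_2) = b*y + (c1 - a1*y)*x1 + (c2 - a2*y)*x2 = 16*(-0.3) + 5.5*0.0 + 13.3*0.0 = -4.8 + 0.0 + 0.0 = -4.8


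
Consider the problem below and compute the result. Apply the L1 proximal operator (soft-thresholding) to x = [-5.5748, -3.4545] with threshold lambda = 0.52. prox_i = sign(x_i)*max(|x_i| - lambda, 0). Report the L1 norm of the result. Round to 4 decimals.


Soft-thresholding with lambda = 0.52:
prox(-5.5748) = sign(-5.5748)*max(|-5.5748| - 0.52, 0) = -5.0548
prox(-3.4545) = sign(-3.4545)*max(|-3.4545| - 0.52, 0) = -2.9345
prox(x) = [-5.0548, -2.9345]
||prox(x)||_1 = 5.0548 + 2.9345 = 7.9893


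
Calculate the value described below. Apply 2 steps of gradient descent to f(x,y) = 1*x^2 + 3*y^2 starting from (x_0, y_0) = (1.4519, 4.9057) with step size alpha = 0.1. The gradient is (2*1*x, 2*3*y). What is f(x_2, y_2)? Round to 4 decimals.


Gradient descent on f(x,y) = 1*x^2 + 3*y^2.
Starting point: (1.4519, 4.9057), alpha = 0.1
Step 1: grad_x = 2*1*1.4519 = 2.9038, grad_y = 2*3*4.9057 = 29.4342
  x_1 = 1.4519 - 0.1*2.9038 = 1.1615
  y_1 = 4.9057 - 0.1*29.4342 = 1.9623
Step 2: grad_x = 2*1*1.1615 = 2.323, grad_y = 2*3*1.9623 = 11.7737
  x_2 = 1.1615 - 0.1*2.323 = 0.9292
  y_2 = 1.9623 - 0.1*11.7737 = 0.7849
f(0.9292, 0.7849) = 1*0.9292^2 + 3*0.7849^2 = 2.7117


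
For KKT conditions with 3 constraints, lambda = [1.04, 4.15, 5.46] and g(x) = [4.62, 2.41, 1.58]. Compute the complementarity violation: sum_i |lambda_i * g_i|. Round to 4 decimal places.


KKT complementary slackness check:
lambda_1 * g_1 = 1.04 * 4.62 = 4.8048
lambda_2 * g_2 = 4.15 * 2.41 = 10.0015
lambda_3 * g_3 = 5.46 * 1.58 = 8.6268
Total violation = 4.8048 + 10.0015 + 8.6268 = 23.4331


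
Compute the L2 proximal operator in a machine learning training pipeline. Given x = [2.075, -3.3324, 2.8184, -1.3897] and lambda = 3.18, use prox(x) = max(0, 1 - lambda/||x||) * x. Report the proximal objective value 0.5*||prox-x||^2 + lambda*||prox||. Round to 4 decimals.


Step 1: Compute ||x||.
||x|| = 5.0284
Step 2: Compute scaling factor.
scale = max(0, 1 - 3.18/5.0284) = 0.3676
Step 3: prox(x) = [0.7628, -1.225, 1.036, -0.5108]
||prox(x)|| = 1.8484
Step 4: Proximal objective.
0.5*||prox-x||^2 = 5.0562
lambda*||prox|| = 5.8779
Total = 10.9342
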